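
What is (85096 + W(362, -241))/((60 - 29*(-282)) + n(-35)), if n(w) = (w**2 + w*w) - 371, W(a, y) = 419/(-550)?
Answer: 46802381/5674350 ≈ 8.2481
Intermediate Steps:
W(a, y) = -419/550 (W(a, y) = 419*(-1/550) = -419/550)
n(w) = -371 + 2*w**2 (n(w) = (w**2 + w**2) - 371 = 2*w**2 - 371 = -371 + 2*w**2)
(85096 + W(362, -241))/((60 - 29*(-282)) + n(-35)) = (85096 - 419/550)/((60 - 29*(-282)) + (-371 + 2*(-35)**2)) = 46802381/(550*((60 + 8178) + (-371 + 2*1225))) = 46802381/(550*(8238 + (-371 + 2450))) = 46802381/(550*(8238 + 2079)) = (46802381/550)/10317 = (46802381/550)*(1/10317) = 46802381/5674350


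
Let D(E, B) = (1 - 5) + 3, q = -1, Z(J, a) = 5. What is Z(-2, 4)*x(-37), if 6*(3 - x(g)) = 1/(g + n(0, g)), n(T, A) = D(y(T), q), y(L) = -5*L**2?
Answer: 3425/228 ≈ 15.022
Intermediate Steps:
D(E, B) = -1 (D(E, B) = -4 + 3 = -1)
n(T, A) = -1
x(g) = 3 - 1/(6*(-1 + g)) (x(g) = 3 - 1/(6*(g - 1)) = 3 - 1/(6*(-1 + g)))
Z(-2, 4)*x(-37) = 5*((-19 + 18*(-37))/(6*(-1 - 37))) = 5*((1/6)*(-19 - 666)/(-38)) = 5*((1/6)*(-1/38)*(-685)) = 5*(685/228) = 3425/228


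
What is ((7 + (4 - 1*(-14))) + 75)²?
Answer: 10000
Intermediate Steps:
((7 + (4 - 1*(-14))) + 75)² = ((7 + (4 + 14)) + 75)² = ((7 + 18) + 75)² = (25 + 75)² = 100² = 10000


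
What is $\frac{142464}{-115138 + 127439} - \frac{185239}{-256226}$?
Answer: $\frac{38781605803}{3151836026} \approx 12.304$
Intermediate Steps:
$\frac{142464}{-115138 + 127439} - \frac{185239}{-256226} = \frac{142464}{12301} - - \frac{185239}{256226} = 142464 \cdot \frac{1}{12301} + \frac{185239}{256226} = \frac{142464}{12301} + \frac{185239}{256226} = \frac{38781605803}{3151836026}$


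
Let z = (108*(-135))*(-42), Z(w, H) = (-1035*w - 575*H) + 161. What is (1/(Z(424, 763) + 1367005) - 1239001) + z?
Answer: -306804060240/489601 ≈ -6.2664e+5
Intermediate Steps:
Z(w, H) = 161 - 1035*w - 575*H
z = 612360 (z = -14580*(-42) = 612360)
(1/(Z(424, 763) + 1367005) - 1239001) + z = (1/((161 - 1035*424 - 575*763) + 1367005) - 1239001) + 612360 = (1/((161 - 438840 - 438725) + 1367005) - 1239001) + 612360 = (1/(-877404 + 1367005) - 1239001) + 612360 = (1/489601 - 1239001) + 612360 = -606616128600/489601 + 612360 = -306804060240/489601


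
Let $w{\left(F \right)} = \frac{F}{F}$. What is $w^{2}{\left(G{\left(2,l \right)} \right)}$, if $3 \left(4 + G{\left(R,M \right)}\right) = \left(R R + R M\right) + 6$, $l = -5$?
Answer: $1$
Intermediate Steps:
$G{\left(R,M \right)} = -2 + \frac{R^{2}}{3} + \frac{M R}{3}$ ($G{\left(R,M \right)} = -4 + \frac{\left(R R + R M\right) + 6}{3} = -4 + \frac{\left(R^{2} + M R\right) + 6}{3} = -4 + \frac{6 + R^{2} + M R}{3} = -4 + \left(2 + \frac{R^{2}}{3} + \frac{M R}{3}\right) = -2 + \frac{R^{2}}{3} + \frac{M R}{3}$)
$w{\left(F \right)} = 1$
$w^{2}{\left(G{\left(2,l \right)} \right)} = 1^{2} = 1$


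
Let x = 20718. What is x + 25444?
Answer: 46162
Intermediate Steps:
x + 25444 = 20718 + 25444 = 46162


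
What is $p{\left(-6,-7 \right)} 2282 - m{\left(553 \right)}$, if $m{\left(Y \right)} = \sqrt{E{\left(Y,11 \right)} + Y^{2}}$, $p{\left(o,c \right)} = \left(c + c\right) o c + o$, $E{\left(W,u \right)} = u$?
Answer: $-1355508 - 6 \sqrt{8495} \approx -1.3561 \cdot 10^{6}$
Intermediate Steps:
$p{\left(o,c \right)} = o + 2 o c^{2}$ ($p{\left(o,c \right)} = 2 c o c + o = 2 o c^{2} + o = o + 2 o c^{2}$)
$m{\left(Y \right)} = \sqrt{11 + Y^{2}}$
$p{\left(-6,-7 \right)} 2282 - m{\left(553 \right)} = - 6 \left(1 + 2 \left(-7\right)^{2}\right) 2282 - \sqrt{11 + 553^{2}} = - 6 \left(1 + 2 \cdot 49\right) 2282 - \sqrt{11 + 305809} = - 6 \left(1 + 98\right) 2282 - \sqrt{305820} = \left(-6\right) 99 \cdot 2282 - 6 \sqrt{8495} = \left(-594\right) 2282 - 6 \sqrt{8495} = -1355508 - 6 \sqrt{8495}$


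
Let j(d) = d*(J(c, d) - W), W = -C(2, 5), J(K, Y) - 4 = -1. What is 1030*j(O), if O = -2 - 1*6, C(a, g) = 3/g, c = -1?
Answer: -29664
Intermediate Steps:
J(K, Y) = 3 (J(K, Y) = 4 - 1 = 3)
O = -8 (O = -2 - 6 = -8)
W = -⅗ (W = -3/5 = -1*⅗ = -⅗ ≈ -0.60000)
j(d) = 18*d/5 (j(d) = d*(3 - 1*(-⅗)) = d*(3 + ⅗) = d*(18/5) = 18*d/5)
1030*j(O) = 1030*((18/5)*(-8)) = 1030*(-144/5) = -29664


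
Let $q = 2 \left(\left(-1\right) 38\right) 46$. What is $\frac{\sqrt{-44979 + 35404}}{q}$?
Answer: $- \frac{5 i \sqrt{383}}{3496} \approx - 0.02799 i$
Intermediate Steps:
$q = -3496$ ($q = 2 \left(-38\right) 46 = \left(-76\right) 46 = -3496$)
$\frac{\sqrt{-44979 + 35404}}{q} = \frac{\sqrt{-44979 + 35404}}{-3496} = \sqrt{-9575} \left(- \frac{1}{3496}\right) = 5 i \sqrt{383} \left(- \frac{1}{3496}\right) = - \frac{5 i \sqrt{383}}{3496}$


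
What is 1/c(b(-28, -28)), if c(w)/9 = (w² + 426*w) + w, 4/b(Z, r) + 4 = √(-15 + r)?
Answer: (-8*√43 + 27*I)/(36*(427*√43 + 1704*I)) ≈ -0.00026082 + 0.00042658*I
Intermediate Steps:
b(Z, r) = 4/(-4 + √(-15 + r))
c(w) = 9*w² + 3843*w (c(w) = 9*((w² + 426*w) + w) = 9*(w² + 427*w) = 9*w² + 3843*w)
1/c(b(-28, -28)) = 1/(9*(4/(-4 + √(-15 - 28)))*(427 + 4/(-4 + √(-15 - 28)))) = 1/(9*(4/(-4 + √(-43)))*(427 + 4/(-4 + √(-43)))) = 1/(9*(4/(-4 + I*√43))*(427 + 4/(-4 + I*√43))) = 1/(36*(427 + 4/(-4 + I*√43))/(-4 + I*√43)) = (-4 + I*√43)/(36*(427 + 4/(-4 + I*√43)))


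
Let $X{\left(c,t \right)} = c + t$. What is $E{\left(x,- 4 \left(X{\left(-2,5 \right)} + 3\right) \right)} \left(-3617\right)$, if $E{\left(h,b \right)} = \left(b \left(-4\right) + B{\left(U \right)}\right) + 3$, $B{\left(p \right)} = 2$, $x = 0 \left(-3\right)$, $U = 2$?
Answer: $-365317$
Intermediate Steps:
$x = 0$
$E{\left(h,b \right)} = 5 - 4 b$ ($E{\left(h,b \right)} = \left(b \left(-4\right) + 2\right) + 3 = \left(- 4 b + 2\right) + 3 = \left(2 - 4 b\right) + 3 = 5 - 4 b$)
$E{\left(x,- 4 \left(X{\left(-2,5 \right)} + 3\right) \right)} \left(-3617\right) = \left(5 - 4 \left(- 4 \left(\left(-2 + 5\right) + 3\right)\right)\right) \left(-3617\right) = \left(5 - 4 \left(- 4 \left(3 + 3\right)\right)\right) \left(-3617\right) = \left(5 - 4 \left(\left(-4\right) 6\right)\right) \left(-3617\right) = \left(5 - -96\right) \left(-3617\right) = \left(5 + 96\right) \left(-3617\right) = 101 \left(-3617\right) = -365317$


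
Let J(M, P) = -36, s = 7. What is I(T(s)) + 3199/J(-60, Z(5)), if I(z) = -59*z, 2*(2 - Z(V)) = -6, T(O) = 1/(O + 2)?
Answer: -1145/12 ≈ -95.417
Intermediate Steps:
T(O) = 1/(2 + O)
Z(V) = 5 (Z(V) = 2 - ½*(-6) = 2 + 3 = 5)
I(T(s)) + 3199/J(-60, Z(5)) = -59/(2 + 7) + 3199/(-36) = -59/9 + 3199*(-1/36) = -59*⅑ - 3199/36 = -59/9 - 3199/36 = -1145/12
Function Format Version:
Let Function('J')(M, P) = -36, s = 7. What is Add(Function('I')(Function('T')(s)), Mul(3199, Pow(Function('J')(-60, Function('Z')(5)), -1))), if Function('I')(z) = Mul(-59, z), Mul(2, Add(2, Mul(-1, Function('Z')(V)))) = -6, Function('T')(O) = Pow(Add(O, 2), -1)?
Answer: Rational(-1145, 12) ≈ -95.417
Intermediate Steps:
Function('T')(O) = Pow(Add(2, O), -1)
Function('Z')(V) = 5 (Function('Z')(V) = Add(2, Mul(Rational(-1, 2), -6)) = Add(2, 3) = 5)
Add(Function('I')(Function('T')(s)), Mul(3199, Pow(Function('J')(-60, Function('Z')(5)), -1))) = Add(Mul(-59, Pow(Add(2, 7), -1)), Mul(3199, Pow(-36, -1))) = Add(Mul(-59, Pow(9, -1)), Mul(3199, Rational(-1, 36))) = Add(Mul(-59, Rational(1, 9)), Rational(-3199, 36)) = Add(Rational(-59, 9), Rational(-3199, 36)) = Rational(-1145, 12)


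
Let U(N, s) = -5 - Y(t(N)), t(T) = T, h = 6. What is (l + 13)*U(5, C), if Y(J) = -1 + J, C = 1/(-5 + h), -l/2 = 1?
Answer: -99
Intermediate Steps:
l = -2 (l = -2*1 = -2)
C = 1 (C = 1/(-5 + 6) = 1/1 = 1)
U(N, s) = -4 - N (U(N, s) = -5 - (-1 + N) = -5 + (1 - N) = -4 - N)
(l + 13)*U(5, C) = (-2 + 13)*(-4 - 1*5) = 11*(-4 - 5) = 11*(-9) = -99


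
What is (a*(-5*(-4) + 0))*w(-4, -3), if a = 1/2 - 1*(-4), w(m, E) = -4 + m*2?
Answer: -1080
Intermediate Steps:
w(m, E) = -4 + 2*m
a = 9/2 (a = ½ + 4 = 9/2 ≈ 4.5000)
(a*(-5*(-4) + 0))*w(-4, -3) = (9*(-5*(-4) + 0)/2)*(-4 + 2*(-4)) = (9*(20 + 0)/2)*(-4 - 8) = ((9/2)*20)*(-12) = 90*(-12) = -1080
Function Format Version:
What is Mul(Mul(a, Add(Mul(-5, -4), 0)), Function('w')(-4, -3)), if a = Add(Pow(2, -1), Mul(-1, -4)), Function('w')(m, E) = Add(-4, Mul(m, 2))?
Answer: -1080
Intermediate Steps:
Function('w')(m, E) = Add(-4, Mul(2, m))
a = Rational(9, 2) (a = Add(Rational(1, 2), 4) = Rational(9, 2) ≈ 4.5000)
Mul(Mul(a, Add(Mul(-5, -4), 0)), Function('w')(-4, -3)) = Mul(Mul(Rational(9, 2), Add(Mul(-5, -4), 0)), Add(-4, Mul(2, -4))) = Mul(Mul(Rational(9, 2), Add(20, 0)), Add(-4, -8)) = Mul(Mul(Rational(9, 2), 20), -12) = Mul(90, -12) = -1080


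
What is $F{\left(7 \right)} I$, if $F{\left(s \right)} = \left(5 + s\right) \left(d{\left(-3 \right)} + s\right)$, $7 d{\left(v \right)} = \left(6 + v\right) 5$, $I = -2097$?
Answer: $- \frac{1610496}{7} \approx -2.3007 \cdot 10^{5}$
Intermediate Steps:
$d{\left(v \right)} = \frac{30}{7} + \frac{5 v}{7}$ ($d{\left(v \right)} = \frac{\left(6 + v\right) 5}{7} = \frac{30 + 5 v}{7} = \frac{30}{7} + \frac{5 v}{7}$)
$F{\left(s \right)} = \left(5 + s\right) \left(\frac{15}{7} + s\right)$ ($F{\left(s \right)} = \left(5 + s\right) \left(\left(\frac{30}{7} + \frac{5}{7} \left(-3\right)\right) + s\right) = \left(5 + s\right) \left(\left(\frac{30}{7} - \frac{15}{7}\right) + s\right) = \left(5 + s\right) \left(\frac{15}{7} + s\right)$)
$F{\left(7 \right)} I = \left(\frac{75}{7} + 7^{2} + \frac{50}{7} \cdot 7\right) \left(-2097\right) = \left(\frac{75}{7} + 49 + 50\right) \left(-2097\right) = \frac{768}{7} \left(-2097\right) = - \frac{1610496}{7}$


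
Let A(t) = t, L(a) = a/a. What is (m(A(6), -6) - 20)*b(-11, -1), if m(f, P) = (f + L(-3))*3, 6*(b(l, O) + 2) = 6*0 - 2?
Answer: -7/3 ≈ -2.3333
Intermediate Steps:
L(a) = 1
b(l, O) = -7/3 (b(l, O) = -2 + (6*0 - 2)/6 = -2 + (0 - 2)/6 = -2 + (⅙)*(-2) = -2 - ⅓ = -7/3)
m(f, P) = 3 + 3*f (m(f, P) = (f + 1)*3 = (1 + f)*3 = 3 + 3*f)
(m(A(6), -6) - 20)*b(-11, -1) = ((3 + 3*6) - 20)*(-7/3) = ((3 + 18) - 20)*(-7/3) = (21 - 20)*(-7/3) = 1*(-7/3) = -7/3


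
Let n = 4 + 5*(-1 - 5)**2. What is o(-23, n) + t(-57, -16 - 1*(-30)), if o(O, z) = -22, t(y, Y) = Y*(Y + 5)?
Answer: 244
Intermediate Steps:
n = 184 (n = 4 + 5*(-6)**2 = 4 + 5*36 = 4 + 180 = 184)
t(y, Y) = Y*(5 + Y)
o(-23, n) + t(-57, -16 - 1*(-30)) = -22 + (-16 - 1*(-30))*(5 + (-16 - 1*(-30))) = -22 + (-16 + 30)*(5 + (-16 + 30)) = -22 + 14*(5 + 14) = -22 + 14*19 = -22 + 266 = 244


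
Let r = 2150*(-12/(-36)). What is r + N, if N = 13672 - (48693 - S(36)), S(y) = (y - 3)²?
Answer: -99646/3 ≈ -33215.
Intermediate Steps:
S(y) = (-3 + y)²
r = 2150/3 (r = 2150*(-12*(-1/36)) = 2150*(⅓) = 2150/3 ≈ 716.67)
N = -33932 (N = 13672 - (48693 - (-3 + 36)²) = 13672 - (48693 - 1*33²) = 13672 - (48693 - 1*1089) = 13672 - (48693 - 1089) = 13672 - 1*47604 = 13672 - 47604 = -33932)
r + N = 2150/3 - 33932 = -99646/3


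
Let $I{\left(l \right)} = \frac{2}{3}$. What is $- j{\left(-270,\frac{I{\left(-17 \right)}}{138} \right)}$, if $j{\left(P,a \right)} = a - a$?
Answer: $0$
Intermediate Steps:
$I{\left(l \right)} = \frac{2}{3}$ ($I{\left(l \right)} = 2 \cdot \frac{1}{3} = \frac{2}{3}$)
$j{\left(P,a \right)} = 0$
$- j{\left(-270,\frac{I{\left(-17 \right)}}{138} \right)} = \left(-1\right) 0 = 0$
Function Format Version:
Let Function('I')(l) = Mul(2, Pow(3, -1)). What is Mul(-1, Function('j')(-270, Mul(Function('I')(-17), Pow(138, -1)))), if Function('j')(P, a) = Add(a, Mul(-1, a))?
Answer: 0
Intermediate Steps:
Function('I')(l) = Rational(2, 3) (Function('I')(l) = Mul(2, Rational(1, 3)) = Rational(2, 3))
Function('j')(P, a) = 0
Mul(-1, Function('j')(-270, Mul(Function('I')(-17), Pow(138, -1)))) = Mul(-1, 0) = 0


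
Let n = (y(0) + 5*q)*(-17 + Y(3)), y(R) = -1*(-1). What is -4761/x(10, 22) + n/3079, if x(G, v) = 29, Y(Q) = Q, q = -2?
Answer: -14655465/89291 ≈ -164.13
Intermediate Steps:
y(R) = 1
n = 126 (n = (1 + 5*(-2))*(-17 + 3) = (1 - 10)*(-14) = -9*(-14) = 126)
-4761/x(10, 22) + n/3079 = -4761/29 + 126/3079 = -14655465/89291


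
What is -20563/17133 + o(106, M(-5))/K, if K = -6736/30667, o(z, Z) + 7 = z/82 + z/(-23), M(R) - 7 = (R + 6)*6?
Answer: 311290395599/6801852399 ≈ 45.766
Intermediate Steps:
M(R) = 43 + 6*R (M(R) = 7 + (R + 6)*6 = 7 + (6 + R)*6 = 7 + (36 + 6*R) = 43 + 6*R)
o(z, Z) = -7 - 59*z/1886 (o(z, Z) = -7 + (z/82 + z/(-23)) = -7 + (z*(1/82) + z*(-1/23)) = -7 + (z/82 - z/23) = -7 - 59*z/1886)
K = -6736/30667 (K = -6736*1/30667 = -6736/30667 ≈ -0.21965)
-20563/17133 + o(106, M(-5))/K = -20563/17133 + (-7 - 59/1886*106)/(-6736/30667) = -20563*1/17133 + (-7 - 3127/943)*(-30667/6736) = -20563/17133 - 9728/943*(-30667/6736) = -20563/17133 + 18645536/397003 = 311290395599/6801852399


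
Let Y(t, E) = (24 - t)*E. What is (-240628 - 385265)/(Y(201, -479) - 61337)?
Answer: -625893/23446 ≈ -26.695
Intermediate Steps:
Y(t, E) = E*(24 - t)
(-240628 - 385265)/(Y(201, -479) - 61337) = (-240628 - 385265)/(-479*(24 - 1*201) - 61337) = -625893/(-479*(24 - 201) - 61337) = -625893/(-479*(-177) - 61337) = -625893/(84783 - 61337) = -625893/23446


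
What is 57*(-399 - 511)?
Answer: -51870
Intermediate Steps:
57*(-399 - 511) = 57*(-910) = -51870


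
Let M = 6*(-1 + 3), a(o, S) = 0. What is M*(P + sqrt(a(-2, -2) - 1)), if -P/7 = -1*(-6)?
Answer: -504 + 12*I ≈ -504.0 + 12.0*I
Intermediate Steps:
P = -42 (P = -(-7)*(-6) = -7*6 = -42)
M = 12 (M = 6*2 = 12)
M*(P + sqrt(a(-2, -2) - 1)) = 12*(-42 + sqrt(0 - 1)) = 12*(-42 + sqrt(-1)) = 12*(-42 + I) = -504 + 12*I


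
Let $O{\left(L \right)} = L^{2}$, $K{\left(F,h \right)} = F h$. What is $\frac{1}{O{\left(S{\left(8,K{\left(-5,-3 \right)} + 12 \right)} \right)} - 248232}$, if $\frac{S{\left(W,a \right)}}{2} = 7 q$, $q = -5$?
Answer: $- \frac{1}{243332} \approx -4.1096 \cdot 10^{-6}$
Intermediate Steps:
$S{\left(W,a \right)} = -70$ ($S{\left(W,a \right)} = 2 \cdot 7 \left(-5\right) = 2 \left(-35\right) = -70$)
$\frac{1}{O{\left(S{\left(8,K{\left(-5,-3 \right)} + 12 \right)} \right)} - 248232} = \frac{1}{\left(-70\right)^{2} - 248232} = \frac{1}{4900 - 248232} = \frac{1}{-243332} = - \frac{1}{243332}$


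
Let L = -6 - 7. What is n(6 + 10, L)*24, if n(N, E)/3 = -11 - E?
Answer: 144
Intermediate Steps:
L = -13
n(N, E) = -33 - 3*E (n(N, E) = 3*(-11 - E) = -33 - 3*E)
n(6 + 10, L)*24 = (-33 - 3*(-13))*24 = (-33 + 39)*24 = 6*24 = 144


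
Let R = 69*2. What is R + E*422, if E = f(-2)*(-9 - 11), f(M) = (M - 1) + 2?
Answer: 8578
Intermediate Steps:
R = 138
f(M) = 1 + M (f(M) = (-1 + M) + 2 = 1 + M)
E = 20 (E = (1 - 2)*(-9 - 11) = -1*(-20) = 20)
R + E*422 = 138 + 20*422 = 138 + 8440 = 8578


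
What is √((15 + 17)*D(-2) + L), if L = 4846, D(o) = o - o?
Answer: √4846 ≈ 69.613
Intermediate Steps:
D(o) = 0
√((15 + 17)*D(-2) + L) = √((15 + 17)*0 + 4846) = √(32*0 + 4846) = √(0 + 4846) = √4846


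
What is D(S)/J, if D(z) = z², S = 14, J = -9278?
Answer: -98/4639 ≈ -0.021125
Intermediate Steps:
D(S)/J = 14²/(-9278) = 196*(-1/9278) = -98/4639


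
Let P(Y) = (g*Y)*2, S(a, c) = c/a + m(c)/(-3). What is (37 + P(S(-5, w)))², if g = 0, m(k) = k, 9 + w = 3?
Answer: 1369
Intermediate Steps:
w = -6 (w = -9 + 3 = -6)
S(a, c) = -c/3 + c/a (S(a, c) = c/a + c/(-3) = c/a + c*(-⅓) = c/a - c/3 = -c/3 + c/a)
P(Y) = 0 (P(Y) = (0*Y)*2 = 0*2 = 0)
(37 + P(S(-5, w)))² = (37 + 0)² = 37² = 1369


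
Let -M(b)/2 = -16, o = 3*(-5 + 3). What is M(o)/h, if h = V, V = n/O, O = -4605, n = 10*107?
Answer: -14736/107 ≈ -137.72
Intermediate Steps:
o = -6 (o = 3*(-2) = -6)
M(b) = 32 (M(b) = -2*(-16) = 32)
n = 1070
V = -214/921 (V = 1070/(-4605) = 1070*(-1/4605) = -214/921 ≈ -0.23236)
h = -214/921 ≈ -0.23236
M(o)/h = 32/(-214/921) = 32*(-921/214) = -14736/107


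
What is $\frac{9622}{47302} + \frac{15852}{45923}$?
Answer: $\frac{595851205}{1086124873} \approx 0.5486$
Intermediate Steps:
$\frac{9622}{47302} + \frac{15852}{45923} = 9622 \cdot \frac{1}{47302} + 15852 \cdot \frac{1}{45923} = \frac{4811}{23651} + \frac{15852}{45923} = \frac{595851205}{1086124873}$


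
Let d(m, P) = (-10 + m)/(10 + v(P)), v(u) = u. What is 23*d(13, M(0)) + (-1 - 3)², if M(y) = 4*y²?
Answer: 229/10 ≈ 22.900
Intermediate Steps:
d(m, P) = (-10 + m)/(10 + P)
23*d(13, M(0)) + (-1 - 3)² = 23*((-10 + 13)/(10 + 4*0²)) + (-1 - 3)² = 23*(3/(10 + 4*0)) + (-4)² = 23*(3/(10 + 0)) + 16 = 23*(3/10) + 16 = 69/10 + 16 = 229/10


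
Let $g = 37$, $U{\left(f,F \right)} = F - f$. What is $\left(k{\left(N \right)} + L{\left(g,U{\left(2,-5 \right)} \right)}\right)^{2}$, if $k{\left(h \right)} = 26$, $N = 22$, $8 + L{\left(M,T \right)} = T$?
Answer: $121$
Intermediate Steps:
$L{\left(M,T \right)} = -8 + T$
$\left(k{\left(N \right)} + L{\left(g,U{\left(2,-5 \right)} \right)}\right)^{2} = \left(26 - 15\right)^{2} = 11^{2} = 121$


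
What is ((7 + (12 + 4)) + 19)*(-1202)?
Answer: -50484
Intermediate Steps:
((7 + (12 + 4)) + 19)*(-1202) = ((7 + 16) + 19)*(-1202) = (23 + 19)*(-1202) = 42*(-1202) = -50484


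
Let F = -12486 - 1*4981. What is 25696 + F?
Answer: 8229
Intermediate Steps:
F = -17467 (F = -12486 - 4981 = -17467)
25696 + F = 25696 - 17467 = 8229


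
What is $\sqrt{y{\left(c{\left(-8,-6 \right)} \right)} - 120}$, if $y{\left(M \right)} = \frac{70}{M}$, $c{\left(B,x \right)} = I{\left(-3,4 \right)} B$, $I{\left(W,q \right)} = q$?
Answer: $\frac{i \sqrt{1955}}{4} \approx 11.054 i$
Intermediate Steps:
$c{\left(B,x \right)} = 4 B$
$\sqrt{y{\left(c{\left(-8,-6 \right)} \right)} - 120} = \sqrt{\frac{70}{4 \left(-8\right)} - 120} = \sqrt{\frac{70}{-32} - 120} = \sqrt{70 \left(- \frac{1}{32}\right) - 120} = \sqrt{- \frac{35}{16} - 120} = \sqrt{- \frac{1955}{16}} = \frac{i \sqrt{1955}}{4}$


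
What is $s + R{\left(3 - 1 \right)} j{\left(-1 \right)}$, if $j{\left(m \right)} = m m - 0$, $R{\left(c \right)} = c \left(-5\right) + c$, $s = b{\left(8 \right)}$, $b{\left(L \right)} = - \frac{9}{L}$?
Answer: $- \frac{73}{8} \approx -9.125$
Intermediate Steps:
$s = - \frac{9}{8} \approx -1.125$
$R{\left(c \right)} = - 4 c$ ($R{\left(c \right)} = - 5 c + c = - 4 c$)
$j{\left(m \right)} = m^{2}$ ($j{\left(m \right)} = m^{2} + 0 = m^{2}$)
$s + R{\left(3 - 1 \right)} j{\left(-1 \right)} = - \frac{9}{8} + - 4 \left(3 - 1\right) \left(-1\right)^{2} = - \frac{9}{8} + \left(-4\right) 2 \cdot 1 = - \frac{9}{8} - 8 = - \frac{73}{8}$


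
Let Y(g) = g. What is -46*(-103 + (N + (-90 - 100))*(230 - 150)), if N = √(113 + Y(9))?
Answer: 703938 - 3680*√122 ≈ 6.6329e+5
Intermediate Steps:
N = √122 (N = √(113 + 9) = √122 ≈ 11.045)
-46*(-103 + (N + (-90 - 100))*(230 - 150)) = -46*(-103 + (√122 + (-90 - 100))*(230 - 150)) = -46*(-103 + (√122 - 190)*80) = -46*(-103 + (-190 + √122)*80) = -46*(-103 + (-15200 + 80*√122)) = -46*(-15303 + 80*√122) = 703938 - 3680*√122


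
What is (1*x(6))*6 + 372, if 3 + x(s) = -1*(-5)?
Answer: 384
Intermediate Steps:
x(s) = 2 (x(s) = -3 - 1*(-5) = -3 + 5 = 2)
(1*x(6))*6 + 372 = (1*2)*6 + 372 = 2*6 + 372 = 12 + 372 = 384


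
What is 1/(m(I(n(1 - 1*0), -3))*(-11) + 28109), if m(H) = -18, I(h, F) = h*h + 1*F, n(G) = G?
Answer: 1/28307 ≈ 3.5327e-5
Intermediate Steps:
I(h, F) = F + h² (I(h, F) = h² + F = F + h²)
1/(m(I(n(1 - 1*0), -3))*(-11) + 28109) = 1/(-18*(-11) + 28109) = 1/(198 + 28109) = 1/28307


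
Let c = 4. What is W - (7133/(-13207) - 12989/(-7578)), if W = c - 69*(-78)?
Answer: 538927639507/100082646 ≈ 5384.8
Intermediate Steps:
W = 5386 (W = 4 - 69*(-78) = 4 + 5382 = 5386)
W - (7133/(-13207) - 12989/(-7578)) = 5386 - (7133/(-13207) - 12989/(-7578)) = 5386 - (7133*(-1/13207) - 12989*(-1/7578)) = 5386 - (-7133/13207 + 12989/7578) = 5386 - 1*117491849/100082646 = 5386 - 117491849/100082646 = 538927639507/100082646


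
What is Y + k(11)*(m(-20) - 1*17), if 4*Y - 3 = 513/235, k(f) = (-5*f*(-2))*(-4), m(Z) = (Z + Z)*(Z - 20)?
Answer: -327363791/470 ≈ -6.9652e+5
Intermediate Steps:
m(Z) = 2*Z*(-20 + Z) (m(Z) = (2*Z)*(-20 + Z) = 2*Z*(-20 + Z))
k(f) = -40*f (k(f) = (10*f)*(-4) = -40*f)
Y = 609/470 (Y = ¾ + (513/235)/4 = ¾ + (513*(1/235))/4 = ¾ + (¼)*(513/235) = ¾ + 513/940 = 609/470 ≈ 1.2957)
Y + k(11)*(m(-20) - 1*17) = 609/470 + (-40*11)*(2*(-20)*(-20 - 20) - 1*17) = 609/470 - 440*(2*(-20)*(-40) - 17) = 609/470 - 440*(1600 - 17) = 609/470 - 440*1583 = 609/470 - 696520 = -327363791/470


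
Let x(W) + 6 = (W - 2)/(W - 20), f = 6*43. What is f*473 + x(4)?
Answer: 976223/8 ≈ 1.2203e+5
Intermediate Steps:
f = 258
x(W) = -6 + (-2 + W)/(-20 + W) (x(W) = -6 + (W - 2)/(W - 20) = -6 + (-2 + W)/(-20 + W))
f*473 + x(4) = 258*473 + (118 - 5*4)/(-20 + 4) = 122034 + (118 - 20)/(-16) = 122034 - 1/16*98 = 122034 - 49/8 = 976223/8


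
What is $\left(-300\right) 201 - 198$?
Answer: $-60498$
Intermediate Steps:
$\left(-300\right) 201 - 198 = -60300 - 198 = -60498$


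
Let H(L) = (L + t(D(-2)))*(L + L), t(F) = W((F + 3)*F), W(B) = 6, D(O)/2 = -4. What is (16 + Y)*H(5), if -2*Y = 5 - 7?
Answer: 1870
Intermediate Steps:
D(O) = -8 (D(O) = 2*(-4) = -8)
t(F) = 6
Y = 1 (Y = -(5 - 7)/2 = -½*(-2) = 1)
H(L) = 2*L*(6 + L) (H(L) = (L + 6)*(L + L) = (6 + L)*(2*L) = 2*L*(6 + L))
(16 + Y)*H(5) = (16 + 1)*(2*5*(6 + 5)) = 17*(2*5*11) = 17*110 = 1870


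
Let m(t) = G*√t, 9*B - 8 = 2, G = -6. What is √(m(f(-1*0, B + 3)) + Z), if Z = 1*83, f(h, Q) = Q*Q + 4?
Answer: √(747 - 6*√1693)/3 ≈ 7.4545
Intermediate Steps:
B = 10/9 (B = 8/9 + (⅑)*2 = 8/9 + 2/9 = 10/9 ≈ 1.1111)
f(h, Q) = 4 + Q² (f(h, Q) = Q² + 4 = 4 + Q²)
m(t) = -6*√t
Z = 83
√(m(f(-1*0, B + 3)) + Z) = √(-6*√(4 + (10/9 + 3)²) + 83) = √(-6*√(4 + (37/9)²) + 83) = √(-6*√(4 + 1369/81) + 83) = √(-2*√1693/3 + 83) = √(83 - 2*√1693/3)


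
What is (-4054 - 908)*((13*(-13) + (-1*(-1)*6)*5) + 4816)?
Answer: -23207274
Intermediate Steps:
(-4054 - 908)*((13*(-13) + (-1*(-1)*6)*5) + 4816) = -4962*((-169 + (1*6)*5) + 4816) = -4962*((-169 + 6*5) + 4816) = -4962*((-169 + 30) + 4816) = -4962*(-139 + 4816) = -4962*4677 = -23207274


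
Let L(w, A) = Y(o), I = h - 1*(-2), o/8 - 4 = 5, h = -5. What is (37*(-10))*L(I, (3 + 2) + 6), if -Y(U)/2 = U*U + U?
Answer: 3889440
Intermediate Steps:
o = 72 (o = 32 + 8*5 = 32 + 40 = 72)
Y(U) = -2*U - 2*U² (Y(U) = -2*(U*U + U) = -2*(U² + U) = -2*(U + U²) = -2*U - 2*U²)
I = -3 (I = -5 - 1*(-2) = -5 + 2 = -3)
L(w, A) = -10512 (L(w, A) = -2*72*(1 + 72) = -2*72*73 = -10512)
(37*(-10))*L(I, (3 + 2) + 6) = (37*(-10))*(-10512) = -370*(-10512) = 3889440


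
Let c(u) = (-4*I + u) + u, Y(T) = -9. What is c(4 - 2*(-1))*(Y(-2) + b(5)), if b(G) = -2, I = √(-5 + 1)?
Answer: -132 + 88*I ≈ -132.0 + 88.0*I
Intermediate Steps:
I = 2*I (I = √(-4) = 2*I ≈ 2.0*I)
c(u) = -8*I + 2*u (c(u) = (-8*I + u) + u = (u - 8*I) + u = -8*I + 2*u)
c(4 - 2*(-1))*(Y(-2) + b(5)) = (-8*I + 2*(4 - 2*(-1)))*(-9 - 2) = (-8*I + 2*(4 + 2))*(-11) = (-8*I + 2*6)*(-11) = (-8*I + 12)*(-11) = (12 - 8*I)*(-11) = -132 + 88*I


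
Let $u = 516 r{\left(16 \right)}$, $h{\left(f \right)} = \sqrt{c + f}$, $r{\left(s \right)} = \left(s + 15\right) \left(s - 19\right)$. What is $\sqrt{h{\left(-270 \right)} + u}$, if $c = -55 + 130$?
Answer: $\sqrt{-47988 + i \sqrt{195}} \approx 0.0319 + 219.06 i$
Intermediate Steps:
$c = 75$
$r{\left(s \right)} = \left(-19 + s\right) \left(15 + s\right)$ ($r{\left(s \right)} = \left(15 + s\right) \left(-19 + s\right) = \left(-19 + s\right) \left(15 + s\right)$)
$h{\left(f \right)} = \sqrt{75 + f}$
$u = -47988$ ($u = 516 \left(-285 + 16^{2} - 64\right) = 516 \left(-285 + 256 - 64\right) = 516 \left(-93\right) = -47988$)
$\sqrt{h{\left(-270 \right)} + u} = \sqrt{\sqrt{75 - 270} - 47988} = \sqrt{\sqrt{-195} - 47988} = \sqrt{i \sqrt{195} - 47988} = \sqrt{-47988 + i \sqrt{195}}$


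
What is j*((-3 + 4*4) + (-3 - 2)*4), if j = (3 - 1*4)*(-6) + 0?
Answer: -42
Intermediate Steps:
j = 6 (j = (3 - 4)*(-6) + 0 = -1*(-6) + 0 = 6 + 0 = 6)
j*((-3 + 4*4) + (-3 - 2)*4) = 6*((-3 + 4*4) + (-3 - 2)*4) = 6*((-3 + 16) - 5*4) = 6*(13 - 20) = 6*(-7) = -42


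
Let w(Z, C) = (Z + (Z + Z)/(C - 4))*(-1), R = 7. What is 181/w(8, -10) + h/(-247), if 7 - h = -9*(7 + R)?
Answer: -16807/624 ≈ -26.934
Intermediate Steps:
h = 133 (h = 7 - (-9)*(7 + 7) = 7 - (-9)*14 = 7 - 1*(-126) = 7 + 126 = 133)
w(Z, C) = -Z - 2*Z/(-4 + C) (w(Z, C) = (Z + (2*Z)/(-4 + C))*(-1) = (Z + 2*Z/(-4 + C))*(-1) = -Z - 2*Z/(-4 + C))
181/w(8, -10) + h/(-247) = 181/((8*(2 - 1*(-10))/(-4 - 10))) + 133/(-247) = 181/((8*(2 + 10)/(-14))) + 133*(-1/247) = 181/((8*(-1/14)*12)) - 7/13 = 181/(-48/7) - 7/13 = 181*(-7/48) - 7/13 = -1267/48 - 7/13 = -16807/624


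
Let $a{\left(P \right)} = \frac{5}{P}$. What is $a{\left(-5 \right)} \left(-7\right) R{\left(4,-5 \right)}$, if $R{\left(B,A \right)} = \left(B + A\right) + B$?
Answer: $21$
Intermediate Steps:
$R{\left(B,A \right)} = A + 2 B$ ($R{\left(B,A \right)} = \left(A + B\right) + B = A + 2 B$)
$a{\left(-5 \right)} \left(-7\right) R{\left(4,-5 \right)} = \frac{5}{-5} \left(-7\right) \left(-5 + 2 \cdot 4\right) = 5 \left(- \frac{1}{5}\right) \left(-7\right) \left(-5 + 8\right) = \left(-1\right) \left(-7\right) 3 = 7 \cdot 3 = 21$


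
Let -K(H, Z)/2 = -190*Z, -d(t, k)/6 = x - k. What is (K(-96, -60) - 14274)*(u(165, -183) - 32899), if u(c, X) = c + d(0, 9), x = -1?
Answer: 1211355876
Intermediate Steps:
d(t, k) = 6 + 6*k (d(t, k) = -6*(-1 - k) = 6 + 6*k)
K(H, Z) = 380*Z (K(H, Z) = -(-380)*Z = 380*Z)
u(c, X) = 60 + c (u(c, X) = c + (6 + 6*9) = c + (6 + 54) = c + 60 = 60 + c)
(K(-96, -60) - 14274)*(u(165, -183) - 32899) = (380*(-60) - 14274)*((60 + 165) - 32899) = (-22800 - 14274)*(225 - 32899) = -37074*(-32674) = 1211355876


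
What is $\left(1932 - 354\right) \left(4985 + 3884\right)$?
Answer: $13995282$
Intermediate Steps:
$\left(1932 - 354\right) \left(4985 + 3884\right) = 1578 \cdot 8869 = 13995282$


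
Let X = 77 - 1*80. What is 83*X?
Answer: -249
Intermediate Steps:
X = -3 (X = 77 - 80 = -3)
83*X = 83*(-3) = -249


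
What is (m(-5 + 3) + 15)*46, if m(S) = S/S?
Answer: 736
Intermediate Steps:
m(S) = 1
(m(-5 + 3) + 15)*46 = (1 + 15)*46 = 16*46 = 736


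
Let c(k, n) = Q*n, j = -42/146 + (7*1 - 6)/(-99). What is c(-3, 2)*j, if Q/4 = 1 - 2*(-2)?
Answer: -86080/7227 ≈ -11.911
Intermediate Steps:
Q = 20 (Q = 4*(1 - 2*(-2)) = 4*(1 + 4) = 4*5 = 20)
j = -2152/7227 (j = -42*1/146 + (7 - 6)*(-1/99) = -21/73 + 1*(-1/99) = -21/73 - 1/99 = -2152/7227 ≈ -0.29777)
c(k, n) = 20*n
c(-3, 2)*j = (20*2)*(-2152/7227) = 40*(-2152/7227) = -86080/7227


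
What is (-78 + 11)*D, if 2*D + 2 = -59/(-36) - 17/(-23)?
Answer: -20971/1656 ≈ -12.664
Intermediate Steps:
D = 313/1656 (D = -1 + (-59/(-36) - 17/(-23))/2 = -1 + (-59*(-1/36) - 17*(-1/23))/2 = -1 + (59/36 + 17/23)/2 = -1 + (½)*(1969/828) = -1 + 1969/1656 = 313/1656 ≈ 0.18901)
(-78 + 11)*D = (-78 + 11)*(313/1656) = -67*313/1656 = -20971/1656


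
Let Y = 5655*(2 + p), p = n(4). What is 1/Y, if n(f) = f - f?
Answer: 1/11310 ≈ 8.8417e-5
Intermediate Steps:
n(f) = 0
p = 0
Y = 11310 (Y = 5655*(2 + 0) = 5655*2 = 11310)
1/Y = 1/11310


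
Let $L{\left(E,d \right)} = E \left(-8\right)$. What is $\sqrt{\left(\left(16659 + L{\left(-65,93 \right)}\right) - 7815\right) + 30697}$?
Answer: $\sqrt{40061} \approx 200.15$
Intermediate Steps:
$L{\left(E,d \right)} = - 8 E$
$\sqrt{\left(\left(16659 + L{\left(-65,93 \right)}\right) - 7815\right) + 30697} = \sqrt{\left(\left(16659 - -520\right) - 7815\right) + 30697} = \sqrt{\left(\left(16659 + 520\right) - 7815\right) + 30697} = \sqrt{\left(17179 - 7815\right) + 30697} = \sqrt{9364 + 30697} = \sqrt{40061}$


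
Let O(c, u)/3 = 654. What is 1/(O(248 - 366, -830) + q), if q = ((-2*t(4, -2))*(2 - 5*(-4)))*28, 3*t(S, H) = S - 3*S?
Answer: 3/15742 ≈ 0.00019057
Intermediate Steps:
O(c, u) = 1962 (O(c, u) = 3*654 = 1962)
t(S, H) = -2*S/3 (t(S, H) = (S - 3*S)/3 = (-2*S)/3 = -2*S/3)
q = 9856/3 (q = ((-(-4)*4/3)*(2 - 5*(-4)))*28 = ((-2*(-8/3))*(2 + 20))*28 = ((16/3)*22)*28 = (352/3)*28 = 9856/3 ≈ 3285.3)
1/(O(248 - 366, -830) + q) = 1/(1962 + 9856/3) = 1/(15742/3) = 3/15742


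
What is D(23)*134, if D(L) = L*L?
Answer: 70886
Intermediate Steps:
D(L) = L**2
D(23)*134 = 23**2*134 = 529*134 = 70886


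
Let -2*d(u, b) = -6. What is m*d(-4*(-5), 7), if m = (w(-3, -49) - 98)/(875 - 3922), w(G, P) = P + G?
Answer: 450/3047 ≈ 0.14769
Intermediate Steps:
w(G, P) = G + P
d(u, b) = 3 (d(u, b) = -½*(-6) = 3)
m = 150/3047 (m = ((-3 - 49) - 98)/(875 - 3922) = (-52 - 98)/(-3047) = -150*(-1/3047) = 150/3047 ≈ 0.049229)
m*d(-4*(-5), 7) = (150/3047)*3 = 450/3047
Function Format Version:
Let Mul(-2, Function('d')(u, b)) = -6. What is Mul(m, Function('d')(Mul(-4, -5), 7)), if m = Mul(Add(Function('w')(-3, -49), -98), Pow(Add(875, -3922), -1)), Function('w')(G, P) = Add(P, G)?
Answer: Rational(450, 3047) ≈ 0.14769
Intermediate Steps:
Function('w')(G, P) = Add(G, P)
Function('d')(u, b) = 3 (Function('d')(u, b) = Mul(Rational(-1, 2), -6) = 3)
m = Rational(150, 3047) (m = Mul(Add(Add(-3, -49), -98), Pow(Add(875, -3922), -1)) = Mul(Add(-52, -98), Pow(-3047, -1)) = Mul(-150, Rational(-1, 3047)) = Rational(150, 3047) ≈ 0.049229)
Mul(m, Function('d')(Mul(-4, -5), 7)) = Mul(Rational(150, 3047), 3) = Rational(450, 3047)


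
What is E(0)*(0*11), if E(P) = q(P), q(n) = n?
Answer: 0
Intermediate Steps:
E(P) = P
E(0)*(0*11) = 0*(0*11) = 0*0 = 0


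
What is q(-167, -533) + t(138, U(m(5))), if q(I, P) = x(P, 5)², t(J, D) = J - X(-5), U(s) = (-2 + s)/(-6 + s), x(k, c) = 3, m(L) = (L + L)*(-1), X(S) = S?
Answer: 152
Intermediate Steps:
m(L) = -2*L (m(L) = (2*L)*(-1) = -2*L)
U(s) = (-2 + s)/(-6 + s)
t(J, D) = 5 + J (t(J, D) = J - 1*(-5) = J + 5 = 5 + J)
q(I, P) = 9 (q(I, P) = 3² = 9)
q(-167, -533) + t(138, U(m(5))) = 9 + (5 + 138) = 9 + 143 = 152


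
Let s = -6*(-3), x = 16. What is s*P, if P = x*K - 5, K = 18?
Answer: 5094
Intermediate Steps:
s = 18
P = 283 (P = 16*18 - 5 = 288 - 5 = 283)
s*P = 18*283 = 5094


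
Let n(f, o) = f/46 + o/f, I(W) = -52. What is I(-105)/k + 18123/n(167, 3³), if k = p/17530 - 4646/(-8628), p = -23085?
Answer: 415500153231402/85742000575 ≈ 4845.9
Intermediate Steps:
k = -2943325/3781221 (k = -23085/17530 - 4646/(-8628) = -23085*1/17530 - 4646*(-1/8628) = -4617/3506 + 2323/4314 = -2943325/3781221 ≈ -0.77841)
n(f, o) = f/46 + o/f (n(f, o) = f*(1/46) + o/f = f/46 + o/f)
I(-105)/k + 18123/n(167, 3³) = -52/(-2943325/3781221) + 18123/((1/46)*167 + 3³/167) = -52*(-3781221/2943325) + 18123/(167/46 + 27*(1/167)) = 196623492/2943325 + 18123/(167/46 + 27/167) = 196623492/2943325 + 18123/(29131/7682) = 196623492/2943325 + 18123*(7682/29131) = 196623492/2943325 + 139220886/29131 = 415500153231402/85742000575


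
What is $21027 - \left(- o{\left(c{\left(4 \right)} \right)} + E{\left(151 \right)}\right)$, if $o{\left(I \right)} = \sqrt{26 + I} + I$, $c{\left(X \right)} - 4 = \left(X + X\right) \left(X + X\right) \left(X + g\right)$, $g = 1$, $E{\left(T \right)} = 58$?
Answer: $21293 + 5 \sqrt{14} \approx 21312.0$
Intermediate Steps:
$c{\left(X \right)} = 4 + 4 X^{2} \left(1 + X\right)$ ($c{\left(X \right)} = 4 + \left(X + X\right) \left(X + X\right) \left(X + 1\right) = 4 + 2 X 2 X \left(1 + X\right) = 4 + 4 X^{2} \left(1 + X\right)$)
$o{\left(I \right)} = I + \sqrt{26 + I}$
$21027 - \left(- o{\left(c{\left(4 \right)} \right)} + E{\left(151 \right)}\right) = 21027 + \left(\left(\left(4 + 4 \cdot 4^{2} + 4 \cdot 4^{3}\right) + \sqrt{26 + \left(4 + 4 \cdot 4^{2} + 4 \cdot 4^{3}\right)}\right) - 58\right) = 21027 + \left(\left(\left(4 + 4 \cdot 16 + 4 \cdot 64\right) + \sqrt{26 + \left(4 + 4 \cdot 16 + 4 \cdot 64\right)}\right) - 58\right) = 21027 + \left(\left(\left(4 + 64 + 256\right) + \sqrt{26 + \left(4 + 64 + 256\right)}\right) - 58\right) = 21027 + \left(\left(324 + \sqrt{26 + 324}\right) - 58\right) = 21027 + \left(\left(324 + \sqrt{350}\right) - 58\right) = 21027 + \left(\left(324 + 5 \sqrt{14}\right) - 58\right) = 21027 + \left(266 + 5 \sqrt{14}\right) = 21293 + 5 \sqrt{14}$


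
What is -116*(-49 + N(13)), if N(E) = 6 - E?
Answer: 6496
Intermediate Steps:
-116*(-49 + N(13)) = -116*(-49 + (6 - 1*13)) = -116*(-49 + (6 - 13)) = -116*(-49 - 7) = -116*(-56) = 6496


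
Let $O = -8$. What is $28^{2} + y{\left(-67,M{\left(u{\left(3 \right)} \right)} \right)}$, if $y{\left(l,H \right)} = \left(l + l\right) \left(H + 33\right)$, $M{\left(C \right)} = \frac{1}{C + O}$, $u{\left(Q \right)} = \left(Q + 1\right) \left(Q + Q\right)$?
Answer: $- \frac{29171}{8} \approx -3646.4$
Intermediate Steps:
$u{\left(Q \right)} = 2 Q \left(1 + Q\right)$ ($u{\left(Q \right)} = \left(1 + Q\right) 2 Q = 2 Q \left(1 + Q\right)$)
$M{\left(C \right)} = \frac{1}{-8 + C}$ ($M{\left(C \right)} = \frac{1}{C - 8} = \frac{1}{-8 + C}$)
$y{\left(l,H \right)} = 2 l \left(33 + H\right)$
$28^{2} + y{\left(-67,M{\left(u{\left(3 \right)} \right)} \right)} = 28^{2} + 2 \left(-67\right) \left(33 + \frac{1}{-8 + 2 \cdot 3 \left(1 + 3\right)}\right) = 784 + 2 \left(-67\right) \left(33 + \frac{1}{-8 + 2 \cdot 3 \cdot 4}\right) = 784 + 2 \left(-67\right) \left(33 + \frac{1}{-8 + 24}\right) = 784 + 2 \left(-67\right) \left(33 + \frac{1}{16}\right) = 784 + 2 \left(-67\right) \frac{529}{16} = 784 - \frac{35443}{8} = - \frac{29171}{8}$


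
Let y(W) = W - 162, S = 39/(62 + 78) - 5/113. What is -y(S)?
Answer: 2559133/15820 ≈ 161.77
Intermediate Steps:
S = 3707/15820 (S = 39/140 - 5*1/113 = 39*(1/140) - 5/113 = 39/140 - 5/113 = 3707/15820 ≈ 0.23432)
y(W) = -162 + W
-y(S) = -(-162 + 3707/15820) = -1*(-2559133/15820) = 2559133/15820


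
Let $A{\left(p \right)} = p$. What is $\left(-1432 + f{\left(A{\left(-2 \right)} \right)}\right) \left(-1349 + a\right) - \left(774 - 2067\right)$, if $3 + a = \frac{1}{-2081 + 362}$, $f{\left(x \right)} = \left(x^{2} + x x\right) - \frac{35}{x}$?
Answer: $\frac{6542107691}{3438} \approx 1.9029 \cdot 10^{6}$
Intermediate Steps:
$f{\left(x \right)} = - \frac{35}{x} + 2 x^{2}$ ($f{\left(x \right)} = \left(x^{2} + x^{2}\right) - \frac{35}{x} = 2 x^{2} - \frac{35}{x} = - \frac{35}{x} + 2 x^{2}$)
$a = - \frac{5158}{1719}$ ($a = -3 + \frac{1}{-2081 + 362} = -3 + \frac{1}{-1719} = -3 - \frac{1}{1719} = - \frac{5158}{1719} \approx -3.0006$)
$\left(-1432 + f{\left(A{\left(-2 \right)} \right)}\right) \left(-1349 + a\right) - \left(774 - 2067\right) = \left(-1432 + \frac{-35 + 2 \left(-2\right)^{3}}{-2}\right) \left(-1349 - \frac{5158}{1719}\right) - \left(774 - 2067\right) = \left(-1432 - \frac{-35 + 2 \left(-8\right)}{2}\right) \left(- \frac{2324089}{1719}\right) - -1293 = \left(-1432 - \frac{-35 - 16}{2}\right) \left(- \frac{2324089}{1719}\right) + 1293 = \left(-1432 - - \frac{51}{2}\right) \left(- \frac{2324089}{1719}\right) + 1293 = \left(-1432 + \frac{51}{2}\right) \left(- \frac{2324089}{1719}\right) + 1293 = \left(- \frac{2813}{2}\right) \left(- \frac{2324089}{1719}\right) + 1293 = \frac{6537662357}{3438} + 1293 = \frac{6542107691}{3438}$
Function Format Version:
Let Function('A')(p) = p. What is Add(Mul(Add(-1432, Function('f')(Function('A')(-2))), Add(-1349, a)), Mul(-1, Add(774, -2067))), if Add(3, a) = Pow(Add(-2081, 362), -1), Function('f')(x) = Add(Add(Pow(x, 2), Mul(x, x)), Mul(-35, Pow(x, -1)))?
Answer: Rational(6542107691, 3438) ≈ 1.9029e+6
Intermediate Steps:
Function('f')(x) = Add(Mul(-35, Pow(x, -1)), Mul(2, Pow(x, 2))) (Function('f')(x) = Add(Add(Pow(x, 2), Pow(x, 2)), Mul(-35, Pow(x, -1))) = Add(Mul(2, Pow(x, 2)), Mul(-35, Pow(x, -1))) = Add(Mul(-35, Pow(x, -1)), Mul(2, Pow(x, 2))))
a = Rational(-5158, 1719) (a = Add(-3, Pow(Add(-2081, 362), -1)) = Add(-3, Pow(-1719, -1)) = Add(-3, Rational(-1, 1719)) = Rational(-5158, 1719) ≈ -3.0006)
Add(Mul(Add(-1432, Function('f')(Function('A')(-2))), Add(-1349, a)), Mul(-1, Add(774, -2067))) = Add(Mul(Add(-1432, Mul(Pow(-2, -1), Add(-35, Mul(2, Pow(-2, 3))))), Add(-1349, Rational(-5158, 1719))), Mul(-1, Add(774, -2067))) = Add(Mul(Add(-1432, Mul(Rational(-1, 2), Add(-35, Mul(2, -8)))), Rational(-2324089, 1719)), Mul(-1, -1293)) = Add(Mul(Add(-1432, Mul(Rational(-1, 2), Add(-35, -16))), Rational(-2324089, 1719)), 1293) = Add(Mul(Add(-1432, Mul(Rational(-1, 2), -51)), Rational(-2324089, 1719)), 1293) = Add(Mul(Add(-1432, Rational(51, 2)), Rational(-2324089, 1719)), 1293) = Add(Mul(Rational(-2813, 2), Rational(-2324089, 1719)), 1293) = Add(Rational(6537662357, 3438), 1293) = Rational(6542107691, 3438)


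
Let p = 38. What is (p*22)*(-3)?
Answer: -2508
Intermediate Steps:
(p*22)*(-3) = (38*22)*(-3) = 836*(-3) = -2508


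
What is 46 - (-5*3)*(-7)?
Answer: -59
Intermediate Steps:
46 - (-5*3)*(-7) = 46 - (-15)*(-7) = 46 - 1*105 = 46 - 105 = -59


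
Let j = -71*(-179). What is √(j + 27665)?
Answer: 3*√4486 ≈ 200.93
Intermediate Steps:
j = 12709
√(j + 27665) = √(12709 + 27665) = √40374 = 3*√4486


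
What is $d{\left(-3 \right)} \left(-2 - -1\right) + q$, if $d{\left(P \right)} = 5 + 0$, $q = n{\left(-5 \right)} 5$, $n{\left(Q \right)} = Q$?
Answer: $-30$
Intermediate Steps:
$q = -25$ ($q = \left(-5\right) 5 = -25$)
$d{\left(P \right)} = 5$
$d{\left(-3 \right)} \left(-2 - -1\right) + q = 5 \left(-2 - -1\right) - 25 = 5 \left(-2 + 1\right) - 25 = 5 \left(-1\right) - 25 = -5 - 25 = -30$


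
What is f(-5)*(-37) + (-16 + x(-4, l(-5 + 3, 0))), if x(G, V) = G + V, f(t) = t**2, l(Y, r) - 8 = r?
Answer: -937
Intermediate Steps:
l(Y, r) = 8 + r
f(-5)*(-37) + (-16 + x(-4, l(-5 + 3, 0))) = (-5)**2*(-37) + (-16 + (-4 + (8 + 0))) = 25*(-37) + (-16 + (-4 + 8)) = -925 + (-16 + 4) = -925 - 12 = -937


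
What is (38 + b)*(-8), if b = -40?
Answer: 16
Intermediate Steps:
(38 + b)*(-8) = (38 - 40)*(-8) = -2*(-8) = 16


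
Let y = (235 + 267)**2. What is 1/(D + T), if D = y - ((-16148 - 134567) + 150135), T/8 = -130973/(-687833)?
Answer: 687833/173736658256 ≈ 3.9591e-6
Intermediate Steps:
y = 252004 (y = 502**2 = 252004)
T = 1047784/687833 (T = 8*(-130973/(-687833)) = 8*(-130973*(-1/687833)) = 8*(130973/687833) = 1047784/687833 ≈ 1.5233)
D = 252584 (D = 252004 - ((-16148 - 134567) + 150135) = 252004 - (-150715 + 150135) = 252004 - 1*(-580) = 252004 + 580 = 252584)
1/(D + T) = 1/(252584 + 1047784/687833) = 1/(173736658256/687833) = 687833/173736658256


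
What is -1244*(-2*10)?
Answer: 24880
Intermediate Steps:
-1244*(-2*10) = -1244*(-20) = -1*(-24880) = 24880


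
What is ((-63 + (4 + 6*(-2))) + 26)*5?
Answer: -225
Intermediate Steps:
((-63 + (4 + 6*(-2))) + 26)*5 = ((-63 + (4 - 12)) + 26)*5 = ((-63 - 8) + 26)*5 = (-71 + 26)*5 = -45*5 = -225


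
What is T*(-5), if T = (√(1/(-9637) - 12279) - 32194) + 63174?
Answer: -154900 - 10*I*√285093115297/9637 ≈ -1.549e+5 - 554.05*I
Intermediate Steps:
T = 30980 + 2*I*√285093115297/9637 (T = (√(-1/9637 - 12279) - 32194) + 63174 = (√(-118332724/9637) - 32194) + 63174 = (2*I*√285093115297/9637 - 32194) + 63174 = (-32194 + 2*I*√285093115297/9637) + 63174 = 30980 + 2*I*√285093115297/9637 ≈ 30980.0 + 110.81*I)
T*(-5) = (30980 + 2*I*√285093115297/9637)*(-5) = -154900 - 10*I*√285093115297/9637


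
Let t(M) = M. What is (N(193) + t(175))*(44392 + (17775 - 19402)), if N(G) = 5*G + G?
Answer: 57005745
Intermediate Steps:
N(G) = 6*G
(N(193) + t(175))*(44392 + (17775 - 19402)) = (6*193 + 175)*(44392 + (17775 - 19402)) = (1158 + 175)*(44392 - 1627) = 1333*42765 = 57005745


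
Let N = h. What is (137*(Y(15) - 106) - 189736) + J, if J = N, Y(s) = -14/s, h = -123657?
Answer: -4920643/15 ≈ -3.2804e+5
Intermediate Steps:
N = -123657
J = -123657
(137*(Y(15) - 106) - 189736) + J = (137*(-14/15 - 106) - 189736) - 123657 = (137*(-1604/15) - 189736) - 123657 = (-219748/15 - 189736) - 123657 = -3065788/15 - 123657 = -4920643/15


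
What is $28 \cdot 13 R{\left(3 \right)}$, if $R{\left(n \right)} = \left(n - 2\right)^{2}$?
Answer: $364$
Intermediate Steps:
$R{\left(n \right)} = \left(-2 + n\right)^{2}$
$28 \cdot 13 R{\left(3 \right)} = 28 \cdot 13 \left(-2 + 3\right)^{2} = 364 \cdot 1^{2} = 364 \cdot 1 = 364$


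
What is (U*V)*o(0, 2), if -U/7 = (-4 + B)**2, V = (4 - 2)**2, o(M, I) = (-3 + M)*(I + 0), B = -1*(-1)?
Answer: 1512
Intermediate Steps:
B = 1
o(M, I) = I*(-3 + M) (o(M, I) = (-3 + M)*I = I*(-3 + M))
V = 4 (V = 2**2 = 4)
U = -63 (U = -7*(-4 + 1)**2 = -7*(-3)**2 = -7*9 = -63)
(U*V)*o(0, 2) = (-63*4)*(2*(-3 + 0)) = -504*(-3) = -252*(-6) = 1512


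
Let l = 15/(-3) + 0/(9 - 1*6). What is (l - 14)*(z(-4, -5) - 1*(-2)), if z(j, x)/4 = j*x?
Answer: -1558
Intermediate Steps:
z(j, x) = 4*j*x (z(j, x) = 4*(j*x) = 4*j*x)
l = -5 (l = 15*(-⅓) + 0/(9 - 6) = -5 + 0/3 = -5 + 0*(⅓) = -5 + 0 = -5)
(l - 14)*(z(-4, -5) - 1*(-2)) = (-5 - 14)*(4*(-4)*(-5) - 1*(-2)) = -19*(80 + 2) = -19*82 = -1558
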